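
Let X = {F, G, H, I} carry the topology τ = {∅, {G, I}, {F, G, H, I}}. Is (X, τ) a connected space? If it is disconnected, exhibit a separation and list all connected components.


(X, τ) is connected.

Find clopen sets (U ∈ τ with X ∖ U ∈ τ):
  U = ∅, X ∖ U = {F, G, H, I} — both open, so U is clopen.
  U = {F, G, H, I}, X ∖ U = ∅ — both open, so U is clopen.
Only trivial clopens (∅ and X) exist, so (X, τ) is connected.
Compute connected components by grouping points that agree on all clopens:
  component: {F, G, H, I}


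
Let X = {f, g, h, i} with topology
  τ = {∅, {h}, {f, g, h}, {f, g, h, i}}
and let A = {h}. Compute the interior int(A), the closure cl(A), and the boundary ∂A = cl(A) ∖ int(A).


int(A) = {h}, cl(A) = {f, g, h, i}, ∂A = {f, g, i}.

Closed sets in (X, τ) are complements of opens:
  closed(X, τ) = {∅, {i}, {f, g, i}, {f, g, h, i}}.
int(A) = ⋃ {U ∈ τ : U ⊆ A}. Opens contained in A: ∅, {h}.
Taking the union of these: int(A) = {h}.
cl(A) = ⋂ {C closed : A ⊆ C}. Closed sets containing A: {f, g, h, i}.
Intersecting these: cl(A) = {f, g, h, i}.
∂A = cl(A) ∖ int(A) = {f, g, h, i} ∖ {h} = {f, g, i}.


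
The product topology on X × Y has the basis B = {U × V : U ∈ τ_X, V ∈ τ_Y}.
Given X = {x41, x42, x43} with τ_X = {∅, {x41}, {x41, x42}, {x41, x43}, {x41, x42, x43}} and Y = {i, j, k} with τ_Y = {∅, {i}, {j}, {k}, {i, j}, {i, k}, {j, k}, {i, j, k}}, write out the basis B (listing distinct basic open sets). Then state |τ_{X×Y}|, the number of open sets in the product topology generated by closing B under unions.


Basis B = {∅ × ∅, {x41} × {i}, {x41} × {j}, {x41} × {k}, {x41} × {i, j}, {x41} × {i, k}, {x41, x42} × {i}, {x41, x43} × {i}, {x41} × {j, k}, {x41, x42} × {j}, {x41, x43} × {j}, {x41, x42} × {k}, {x41, x43} × {k}, {x41} × {i, j, k}, {x41, x42, x43} × {i}, {x41, x42, x43} × {j}, {x41, x42, x43} × {k}, {x41, x42} × {i, j}, {x41, x43} × {i, j}, {x41, x42} × {i, k}, {x41, x43} × {i, k}, {x41, x42} × {j, k}, {x41, x43} × {j, k}, {x41, x42} × {i, j, k}, {x41, x43} × {i, j, k}, {x41, x42, x43} × {i, j}, {x41, x42, x43} × {i, k}, {x41, x42, x43} × {j, k}, {x41, x42, x43} × {i, j, k}}; |τ_{X×Y}| = 125.

Enumerate products U × V with U ∈ τ_X, V ∈ τ_Y (deduplicated):
  ∅ × ∅ = {} (∅)
  {x41} × {i} = {(x41,i)}
  {x41} × {j} = {(x41,j)}
  {x41} × {k} = {(x41,k)}
  {x41} × {i, j} = {(x41,i), (x41,j)}
  {x41} × {i, k} = {(x41,i), (x41,k)}
  {x41, x42} × {i} = {(x41,i), (x42,i)}
  {x41, x43} × {i} = {(x41,i), (x43,i)}
  {x41} × {j, k} = {(x41,j), (x41,k)}
  {x41, x42} × {j} = {(x41,j), (x42,j)}
  {x41, x43} × {j} = {(x41,j), (x43,j)}
  {x41, x42} × {k} = {(x41,k), (x42,k)}
  {x41, x43} × {k} = {(x41,k), (x43,k)}
  {x41} × {i, j, k} = {(x41,i), (x41,j), (x41,k)}
  {x41, x42, x43} × {i} = {(x41,i), (x42,i), (x43,i)}
  {x41, x42, x43} × {j} = {(x41,j), (x42,j), (x43,j)}
  {x41, x42, x43} × {k} = {(x41,k), (x42,k), (x43,k)}
  {x41, x42} × {i, j} = {(x41,i), (x41,j), (x42,i), (x42,j)}
  {x41, x43} × {i, j} = {(x41,i), (x41,j), (x43,i), (x43,j)}
  {x41, x42} × {i, k} = {(x41,i), (x41,k), (x42,i), (x42,k)}
  {x41, x43} × {i, k} = {(x41,i), (x41,k), (x43,i), (x43,k)}
  {x41, x42} × {j, k} = {(x41,j), (x41,k), (x42,j), (x42,k)}
  {x41, x43} × {j, k} = {(x41,j), (x41,k), (x43,j), (x43,k)}
  {x41, x42} × {i, j, k} = {(x41,i), (x41,j), (x41,k), (x42,i), (x42,j), (x42,k)}
  {x41, x43} × {i, j, k} = {(x41,i), (x41,j), (x41,k), (x43,i), (x43,j), (x43,k)}
  {x41, x42, x43} × {i, j} = {(x41,i), (x41,j), (x42,i), (x42,j), (x43,i), (x43,j)}
  {x41, x42, x43} × {i, k} = {(x41,i), (x41,k), (x42,i), (x42,k), (x43,i), (x43,k)}
  {x41, x42, x43} × {j, k} = {(x41,j), (x41,k), (x42,j), (x42,k), (x43,j), (x43,k)}
  {x41, x42, x43} × {i, j, k} = {(x41,i), (x41,j), (x41,k), (x42,i), (x42,j), (x42,k), (x43,i), (x43,j), (x43,k)}
These 29 distinct sets form the basis B.
Close under arbitrary unions to get τ_{X×Y}; counting gives |τ_{X×Y}| = 125.


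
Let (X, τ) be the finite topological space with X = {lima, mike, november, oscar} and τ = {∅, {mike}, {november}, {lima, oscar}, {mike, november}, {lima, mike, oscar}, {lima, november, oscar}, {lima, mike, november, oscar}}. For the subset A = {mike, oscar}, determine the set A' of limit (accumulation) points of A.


A' = {lima}

For each x ∈ X, list the open sets U ∈ τ with x ∈ U, then check whether U ∩ (A ∖ {x}) ≠ ∅ for every such U.
  x = lima: opens ∋ x are {lima, oscar}, {lima, mike, oscar}, {lima, november, oscar}, {lima, mike, november, oscar}; each meets A ∖ {lima}, so x IS a limit point.
  x = mike: open {mike} ∋ x has {mike} ∩ (A ∖ {mike}) = ∅, so x is NOT a limit point.
  x = november: open {november} ∋ x has {november} ∩ (A ∖ {november}) = ∅, so x is NOT a limit point.
  x = oscar: open {lima, oscar} ∋ x has {lima, oscar} ∩ (A ∖ {oscar}) = ∅, so x is NOT a limit point.
Collecting: A' = {lima}.


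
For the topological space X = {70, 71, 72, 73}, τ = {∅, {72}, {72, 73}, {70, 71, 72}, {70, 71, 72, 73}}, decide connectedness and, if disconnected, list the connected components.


(X, τ) is connected.

Find clopen sets (U ∈ τ with X ∖ U ∈ τ):
  U = ∅, X ∖ U = {70, 71, 72, 73} — both open, so U is clopen.
  U = {70, 71, 72, 73}, X ∖ U = ∅ — both open, so U is clopen.
Only trivial clopens (∅ and X) exist, so (X, τ) is connected.
Compute connected components by grouping points that agree on all clopens:
  component: {70, 71, 72, 73}


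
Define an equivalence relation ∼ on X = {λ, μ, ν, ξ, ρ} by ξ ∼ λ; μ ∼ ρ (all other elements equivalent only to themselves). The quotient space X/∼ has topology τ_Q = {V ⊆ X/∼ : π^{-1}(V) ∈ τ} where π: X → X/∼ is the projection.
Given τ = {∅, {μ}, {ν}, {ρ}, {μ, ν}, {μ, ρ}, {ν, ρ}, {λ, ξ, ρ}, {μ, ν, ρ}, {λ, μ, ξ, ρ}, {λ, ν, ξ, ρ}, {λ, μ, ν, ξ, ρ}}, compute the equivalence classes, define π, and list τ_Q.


X/∼ = {[λ=ξ], [μ=ρ], [ν]}; |τ_Q| = 6.

Equivalence classes: [λ=ξ], [μ=ρ], [ν].
Quotient map π: X → X/∼ sends λ ↦ [λ=ξ], μ ↦ [μ=ρ], ν ↦ [ν], ξ ↦ [λ=ξ], ρ ↦ [μ=ρ].
For each subset V ⊆ X/∼, compute π^{-1}(V) ⊆ X and check whether π^{-1}(V) ∈ τ. V is open in τ_Q iff π^{-1}(V) ∈ τ.
  V = {}: π^{-1}(V) = ∅ ∈ τ ✓.
  V = {[λ=ξ]}: π^{-1}(V) = {λ, ξ} ∉ τ ✗.
  V = {[μ=ρ]}: π^{-1}(V) = {μ, ρ} ∈ τ ✓.
  V = {[λ=ξ], [μ=ρ]}: π^{-1}(V) = {λ, μ, ξ, ρ} ∈ τ ✓.
  V = {[ν]}: π^{-1}(V) = {ν} ∈ τ ✓.
  V = {[λ=ξ], [ν]}: π^{-1}(V) = {λ, ν, ξ} ∉ τ ✗.
  V = {[μ=ρ], [ν]}: π^{-1}(V) = {μ, ν, ρ} ∈ τ ✓.
  V = {[λ=ξ], [μ=ρ], [ν]}: π^{-1}(V) = {λ, μ, ν, ξ, ρ} ∈ τ ✓.
Open sets in the quotient: τ_Q = {{}, {[μ=ρ]}, {[λ=ξ], [μ=ρ]}, {[ν]}, {[μ=ρ], [ν]}, {[λ=ξ], [μ=ρ], [ν]}} (6 elements).


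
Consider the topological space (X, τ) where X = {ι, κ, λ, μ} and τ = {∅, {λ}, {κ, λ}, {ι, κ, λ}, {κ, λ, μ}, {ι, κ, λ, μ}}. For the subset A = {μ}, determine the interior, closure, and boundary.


int(A) = ∅, cl(A) = {μ}, ∂A = {μ}.

Closed sets in (X, τ) are complements of opens:
  closed(X, τ) = {∅, {ι}, {μ}, {ι, μ}, {ι, κ, μ}, {ι, κ, λ, μ}}.
int(A) = ⋃ {U ∈ τ : U ⊆ A}. Opens contained in A: ∅.
Taking the union of these: int(A) = ∅.
cl(A) = ⋂ {C closed : A ⊆ C}. Closed sets containing A: {μ}, {ι, μ}, {ι, κ, μ}, {ι, κ, λ, μ}.
Intersecting these: cl(A) = {μ}.
∂A = cl(A) ∖ int(A) = {μ} ∖ ∅ = {μ}.


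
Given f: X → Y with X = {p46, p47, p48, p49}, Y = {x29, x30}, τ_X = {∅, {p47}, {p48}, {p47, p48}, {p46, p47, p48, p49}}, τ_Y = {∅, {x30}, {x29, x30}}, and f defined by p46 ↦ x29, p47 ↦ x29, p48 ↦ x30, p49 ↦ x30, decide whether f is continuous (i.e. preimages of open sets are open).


f is NOT continuous.

Compute f^{-1}(U) for each U ∈ τ_Y:
  U = ∅: f^{-1}(U) = ∅ ∈ τ_X ✓.
  U = {x30}: f^{-1}(U) = {p48, p49} ∉ τ_X ✗.
  U = {x29, x30}: f^{-1}(U) = {p46, p47, p48, p49} ∈ τ_X ✓.
Found U = {x30} with f^{-1}(U) = {p48, p49} not in τ_X. Therefore f is NOT continuous.


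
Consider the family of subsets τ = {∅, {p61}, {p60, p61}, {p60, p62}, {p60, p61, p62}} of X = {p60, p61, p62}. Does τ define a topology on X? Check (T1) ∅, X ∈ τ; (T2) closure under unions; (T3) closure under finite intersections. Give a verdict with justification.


τ is NOT a topology on X.

Axiom (T1): ∅ ∈ τ? Yes; X ∈ τ? Yes.
Axiom (T2/T3): check pairwise unions and intersections of members of τ.
Counterexample for (T3): {p60, p61} ∩ {p60, p62} = {p60} ∉ τ. Therefore τ is NOT a topology.


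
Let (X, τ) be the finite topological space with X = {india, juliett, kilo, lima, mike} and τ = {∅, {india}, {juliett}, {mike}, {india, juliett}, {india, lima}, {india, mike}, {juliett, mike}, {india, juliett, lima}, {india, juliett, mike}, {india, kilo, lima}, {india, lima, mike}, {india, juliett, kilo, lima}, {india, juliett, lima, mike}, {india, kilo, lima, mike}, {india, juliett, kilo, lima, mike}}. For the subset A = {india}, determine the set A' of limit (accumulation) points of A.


A' = {kilo, lima}

For each x ∈ X, list the open sets U ∈ τ with x ∈ U, then check whether U ∩ (A ∖ {x}) ≠ ∅ for every such U.
  x = india: open {india} ∋ x has {india} ∩ (A ∖ {india}) = ∅, so x is NOT a limit point.
  x = juliett: open {juliett} ∋ x has {juliett} ∩ (A ∖ {juliett}) = ∅, so x is NOT a limit point.
  x = kilo: opens ∋ x are {india, kilo, lima}, {india, juliett, kilo, lima}, {india, kilo, lima, mike}, {india, juliett, kilo, lima, mike}; each meets A ∖ {kilo}, so x IS a limit point.
  x = lima: opens ∋ x are {india, lima}, {india, juliett, lima}, {india, kilo, lima}, {india, lima, mike}, {india, juliett, kilo, lima}, {india, juliett, lima, mike}, {india, kilo, lima, mike}, {india, juliett, kilo, lima, mike}; each meets A ∖ {lima}, so x IS a limit point.
  x = mike: open {mike} ∋ x has {mike} ∩ (A ∖ {mike}) = ∅, so x is NOT a limit point.
Collecting: A' = {kilo, lima}.


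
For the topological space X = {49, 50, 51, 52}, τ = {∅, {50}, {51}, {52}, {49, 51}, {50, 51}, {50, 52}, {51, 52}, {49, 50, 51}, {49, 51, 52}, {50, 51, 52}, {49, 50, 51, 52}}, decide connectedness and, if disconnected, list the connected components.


(X, τ) is disconnected; components = [{50}, {52}, {49, 51}].

Find clopen sets (U ∈ τ with X ∖ U ∈ τ):
  U = ∅, X ∖ U = {49, 50, 51, 52} — both open, so U is clopen.
  U = {50}, X ∖ U = {49, 51, 52} — both open, so U is clopen.
  U = {52}, X ∖ U = {49, 50, 51} — both open, so U is clopen.
  U = {49, 51}, X ∖ U = {50, 52} — both open, so U is clopen.
  U = {50, 52}, X ∖ U = {49, 51} — both open, so U is clopen.
  U = {49, 50, 51}, X ∖ U = {52} — both open, so U is clopen.
  U = {49, 51, 52}, X ∖ U = {50} — both open, so U is clopen.
  U = {49, 50, 51, 52}, X ∖ U = ∅ — both open, so U is clopen.
Nontrivial clopen(s) exist: e.g. {49, 50, 51}. So (X, τ) is disconnected.
Compute connected components by grouping points that agree on all clopens:
  component: {50}
  component: {52}
  component: {49, 51}


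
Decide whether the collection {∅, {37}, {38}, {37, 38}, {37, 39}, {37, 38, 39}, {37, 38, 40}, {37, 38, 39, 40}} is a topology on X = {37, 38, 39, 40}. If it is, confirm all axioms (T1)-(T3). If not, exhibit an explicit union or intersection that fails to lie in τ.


τ IS a topology on X.

Axiom (T1): ∅ ∈ τ? Yes; X ∈ τ? Yes.
Axiom (T2/T3): check pairwise unions and intersections of members of τ.
All pairwise intersections and unions checked — each lies in τ. Therefore τ satisfies (T1), (T2), (T3): it IS a topology on X.


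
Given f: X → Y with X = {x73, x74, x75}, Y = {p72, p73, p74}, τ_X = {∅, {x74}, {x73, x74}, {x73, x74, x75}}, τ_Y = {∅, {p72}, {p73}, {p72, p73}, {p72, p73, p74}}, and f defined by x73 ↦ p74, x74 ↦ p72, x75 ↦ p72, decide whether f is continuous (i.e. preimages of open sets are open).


f is NOT continuous.

Compute f^{-1}(U) for each U ∈ τ_Y:
  U = ∅: f^{-1}(U) = ∅ ∈ τ_X ✓.
  U = {p72}: f^{-1}(U) = {x74, x75} ∉ τ_X ✗.
  U = {p73}: f^{-1}(U) = ∅ ∈ τ_X ✓.
  U = {p72, p73}: f^{-1}(U) = {x74, x75} ∉ τ_X ✗.
  U = {p72, p73, p74}: f^{-1}(U) = {x73, x74, x75} ∈ τ_X ✓.
Found U = {p72} with f^{-1}(U) = {x74, x75} not in τ_X. Therefore f is NOT continuous.


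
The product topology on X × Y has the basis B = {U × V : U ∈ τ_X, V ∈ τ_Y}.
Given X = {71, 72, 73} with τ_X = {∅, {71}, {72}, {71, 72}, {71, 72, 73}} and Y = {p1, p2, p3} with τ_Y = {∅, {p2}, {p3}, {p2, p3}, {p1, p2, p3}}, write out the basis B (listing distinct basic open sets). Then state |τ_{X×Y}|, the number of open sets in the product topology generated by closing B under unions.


Basis B = {∅ × ∅, {71} × {p2}, {71} × {p3}, {72} × {p2}, {72} × {p3}, {71} × {p2, p3}, {71, 72} × {p2}, {71, 72} × {p3}, {72} × {p2, p3}, {71} × {p1, p2, p3}, {71, 72, 73} × {p2}, {71, 72, 73} × {p3}, {72} × {p1, p2, p3}, {71, 72} × {p2, p3}, {71, 72} × {p1, p2, p3}, {71, 72, 73} × {p2, p3}, {71, 72, 73} × {p1, p2, p3}}; |τ_{X×Y}| = 48.

Enumerate products U × V with U ∈ τ_X, V ∈ τ_Y (deduplicated):
  ∅ × ∅ = {} (∅)
  {71} × {p2} = {(71,p2)}
  {71} × {p3} = {(71,p3)}
  {72} × {p2} = {(72,p2)}
  {72} × {p3} = {(72,p3)}
  {71} × {p2, p3} = {(71,p2), (71,p3)}
  {71, 72} × {p2} = {(71,p2), (72,p2)}
  {71, 72} × {p3} = {(71,p3), (72,p3)}
  {72} × {p2, p3} = {(72,p2), (72,p3)}
  {71} × {p1, p2, p3} = {(71,p1), (71,p2), (71,p3)}
  {71, 72, 73} × {p2} = {(71,p2), (72,p2), (73,p2)}
  {71, 72, 73} × {p3} = {(71,p3), (72,p3), (73,p3)}
  {72} × {p1, p2, p3} = {(72,p1), (72,p2), (72,p3)}
  {71, 72} × {p2, p3} = {(71,p2), (71,p3), (72,p2), (72,p3)}
  {71, 72} × {p1, p2, p3} = {(71,p1), (71,p2), (71,p3), (72,p1), (72,p2), (72,p3)}
  {71, 72, 73} × {p2, p3} = {(71,p2), (71,p3), (72,p2), (72,p3), (73,p2), (73,p3)}
  {71, 72, 73} × {p1, p2, p3} = {(71,p1), (71,p2), (71,p3), (72,p1), (72,p2), (72,p3), (73,p1), (73,p2), (73,p3)}
These 17 distinct sets form the basis B.
Close under arbitrary unions to get τ_{X×Y}; counting gives |τ_{X×Y}| = 48.


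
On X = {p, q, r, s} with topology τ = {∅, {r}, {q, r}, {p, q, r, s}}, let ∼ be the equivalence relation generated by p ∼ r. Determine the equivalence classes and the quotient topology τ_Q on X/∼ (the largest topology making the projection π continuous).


X/∼ = {[p=r], [q], [s]}; |τ_Q| = 2.

Equivalence classes: [p=r], [q], [s].
Quotient map π: X → X/∼ sends p ↦ [p=r], q ↦ [q], r ↦ [p=r], s ↦ [s].
For each subset V ⊆ X/∼, compute π^{-1}(V) ⊆ X and check whether π^{-1}(V) ∈ τ. V is open in τ_Q iff π^{-1}(V) ∈ τ.
  V = {}: π^{-1}(V) = ∅ ∈ τ ✓.
  V = {[p=r]}: π^{-1}(V) = {p, r} ∉ τ ✗.
  V = {[q]}: π^{-1}(V) = {q} ∉ τ ✗.
  V = {[p=r], [q]}: π^{-1}(V) = {p, q, r} ∉ τ ✗.
  V = {[s]}: π^{-1}(V) = {s} ∉ τ ✗.
  V = {[p=r], [s]}: π^{-1}(V) = {p, r, s} ∉ τ ✗.
  V = {[q], [s]}: π^{-1}(V) = {q, s} ∉ τ ✗.
  V = {[p=r], [q], [s]}: π^{-1}(V) = {p, q, r, s} ∈ τ ✓.
Open sets in the quotient: τ_Q = {{}, {[p=r], [q], [s]}} (2 elements).


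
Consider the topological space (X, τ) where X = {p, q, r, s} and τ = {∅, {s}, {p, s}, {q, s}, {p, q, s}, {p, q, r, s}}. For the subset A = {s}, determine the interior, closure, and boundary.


int(A) = {s}, cl(A) = {p, q, r, s}, ∂A = {p, q, r}.

Closed sets in (X, τ) are complements of opens:
  closed(X, τ) = {∅, {r}, {p, r}, {q, r}, {p, q, r}, {p, q, r, s}}.
int(A) = ⋃ {U ∈ τ : U ⊆ A}. Opens contained in A: ∅, {s}.
Taking the union of these: int(A) = {s}.
cl(A) = ⋂ {C closed : A ⊆ C}. Closed sets containing A: {p, q, r, s}.
Intersecting these: cl(A) = {p, q, r, s}.
∂A = cl(A) ∖ int(A) = {p, q, r, s} ∖ {s} = {p, q, r}.


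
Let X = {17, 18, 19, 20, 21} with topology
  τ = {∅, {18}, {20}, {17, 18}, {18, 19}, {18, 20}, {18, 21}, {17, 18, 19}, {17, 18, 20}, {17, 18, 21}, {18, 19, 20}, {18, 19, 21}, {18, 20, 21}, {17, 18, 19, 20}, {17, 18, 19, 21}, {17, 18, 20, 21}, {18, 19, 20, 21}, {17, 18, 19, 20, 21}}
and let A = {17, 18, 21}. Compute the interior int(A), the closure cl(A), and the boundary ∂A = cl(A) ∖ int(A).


int(A) = {17, 18, 21}, cl(A) = {17, 18, 19, 21}, ∂A = {19}.

Closed sets in (X, τ) are complements of opens:
  closed(X, τ) = {∅, {17}, {19}, {20}, {21}, {17, 19}, {17, 20}, {17, 21}, {19, 20}, {19, 21}, {20, 21}, {17, 19, 20}, {17, 19, 21}, {17, 20, 21}, {19, 20, 21}, {17, 18, 19, 21}, {17, 19, 20, 21}, {17, 18, 19, 20, 21}}.
int(A) = ⋃ {U ∈ τ : U ⊆ A}. Opens contained in A: ∅, {18}, {17, 18}, {18, 21}, {17, 18, 21}.
Taking the union of these: int(A) = {17, 18, 21}.
cl(A) = ⋂ {C closed : A ⊆ C}. Closed sets containing A: {17, 18, 19, 21}, {17, 18, 19, 20, 21}.
Intersecting these: cl(A) = {17, 18, 19, 21}.
∂A = cl(A) ∖ int(A) = {17, 18, 19, 21} ∖ {17, 18, 21} = {19}.


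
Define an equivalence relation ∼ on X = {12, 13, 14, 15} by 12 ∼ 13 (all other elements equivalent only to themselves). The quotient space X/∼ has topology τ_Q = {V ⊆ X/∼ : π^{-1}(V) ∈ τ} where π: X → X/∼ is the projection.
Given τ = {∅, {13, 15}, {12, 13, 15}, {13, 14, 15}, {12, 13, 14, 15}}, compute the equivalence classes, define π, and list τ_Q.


X/∼ = {[12=13], [14], [15]}; |τ_Q| = 3.

Equivalence classes: [12=13], [14], [15].
Quotient map π: X → X/∼ sends 12 ↦ [12=13], 13 ↦ [12=13], 14 ↦ [14], 15 ↦ [15].
For each subset V ⊆ X/∼, compute π^{-1}(V) ⊆ X and check whether π^{-1}(V) ∈ τ. V is open in τ_Q iff π^{-1}(V) ∈ τ.
  V = {}: π^{-1}(V) = ∅ ∈ τ ✓.
  V = {[12=13]}: π^{-1}(V) = {12, 13} ∉ τ ✗.
  V = {[14]}: π^{-1}(V) = {14} ∉ τ ✗.
  V = {[12=13], [14]}: π^{-1}(V) = {12, 13, 14} ∉ τ ✗.
  V = {[15]}: π^{-1}(V) = {15} ∉ τ ✗.
  V = {[12=13], [15]}: π^{-1}(V) = {12, 13, 15} ∈ τ ✓.
  V = {[14], [15]}: π^{-1}(V) = {14, 15} ∉ τ ✗.
  V = {[12=13], [14], [15]}: π^{-1}(V) = {12, 13, 14, 15} ∈ τ ✓.
Open sets in the quotient: τ_Q = {{}, {[12=13], [15]}, {[12=13], [14], [15]}} (3 elements).


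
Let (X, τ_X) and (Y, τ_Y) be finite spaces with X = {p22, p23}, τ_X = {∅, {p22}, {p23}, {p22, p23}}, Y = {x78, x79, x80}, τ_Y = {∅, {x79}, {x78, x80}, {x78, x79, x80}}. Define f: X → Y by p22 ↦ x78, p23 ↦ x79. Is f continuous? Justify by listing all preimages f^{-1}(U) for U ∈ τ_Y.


f IS continuous.

Compute f^{-1}(U) for each U ∈ τ_Y:
  U = ∅: f^{-1}(U) = ∅ ∈ τ_X ✓.
  U = {x79}: f^{-1}(U) = {p23} ∈ τ_X ✓.
  U = {x78, x80}: f^{-1}(U) = {p22} ∈ τ_X ✓.
  U = {x78, x79, x80}: f^{-1}(U) = {p22, p23} ∈ τ_X ✓.
Every preimage lies in τ_X, so f IS continuous.


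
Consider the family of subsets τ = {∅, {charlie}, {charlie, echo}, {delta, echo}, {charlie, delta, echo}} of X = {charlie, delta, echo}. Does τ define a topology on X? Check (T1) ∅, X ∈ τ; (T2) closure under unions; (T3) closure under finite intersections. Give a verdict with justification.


τ is NOT a topology on X.

Axiom (T1): ∅ ∈ τ? Yes; X ∈ τ? Yes.
Axiom (T2/T3): check pairwise unions and intersections of members of τ.
Counterexample for (T3): {charlie, echo} ∩ {delta, echo} = {echo} ∉ τ. Therefore τ is NOT a topology.


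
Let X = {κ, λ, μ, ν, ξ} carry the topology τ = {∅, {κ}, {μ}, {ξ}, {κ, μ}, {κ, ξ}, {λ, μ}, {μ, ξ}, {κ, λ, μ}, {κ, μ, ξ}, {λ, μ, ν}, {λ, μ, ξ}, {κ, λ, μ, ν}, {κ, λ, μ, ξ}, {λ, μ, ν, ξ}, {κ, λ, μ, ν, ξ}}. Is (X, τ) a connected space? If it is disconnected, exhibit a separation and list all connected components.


(X, τ) is disconnected; components = [{κ}, {ξ}, {λ, μ, ν}].

Find clopen sets (U ∈ τ with X ∖ U ∈ τ):
  U = ∅, X ∖ U = {κ, λ, μ, ν, ξ} — both open, so U is clopen.
  U = {κ}, X ∖ U = {λ, μ, ν, ξ} — both open, so U is clopen.
  U = {ξ}, X ∖ U = {κ, λ, μ, ν} — both open, so U is clopen.
  U = {κ, ξ}, X ∖ U = {λ, μ, ν} — both open, so U is clopen.
  U = {λ, μ, ν}, X ∖ U = {κ, ξ} — both open, so U is clopen.
  U = {κ, λ, μ, ν}, X ∖ U = {ξ} — both open, so U is clopen.
  U = {λ, μ, ν, ξ}, X ∖ U = {κ} — both open, so U is clopen.
  U = {κ, λ, μ, ν, ξ}, X ∖ U = ∅ — both open, so U is clopen.
Nontrivial clopen(s) exist: e.g. {λ, μ, ν}. So (X, τ) is disconnected.
Compute connected components by grouping points that agree on all clopens:
  component: {κ}
  component: {ξ}
  component: {λ, μ, ν}


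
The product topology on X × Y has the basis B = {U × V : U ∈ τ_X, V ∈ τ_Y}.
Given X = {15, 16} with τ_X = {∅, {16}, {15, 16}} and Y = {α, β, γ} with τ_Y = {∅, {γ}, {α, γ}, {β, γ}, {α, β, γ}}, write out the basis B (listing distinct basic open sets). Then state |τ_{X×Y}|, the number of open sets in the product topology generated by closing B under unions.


Basis B = {∅ × ∅, {16} × {γ}, {15, 16} × {γ}, {16} × {α, γ}, {16} × {β, γ}, {16} × {α, β, γ}, {15, 16} × {α, γ}, {15, 16} × {β, γ}, {15, 16} × {α, β, γ}}; |τ_{X×Y}| = 14.

Enumerate products U × V with U ∈ τ_X, V ∈ τ_Y (deduplicated):
  ∅ × ∅ = {} (∅)
  {16} × {γ} = {(16,γ)}
  {15, 16} × {γ} = {(15,γ), (16,γ)}
  {16} × {α, γ} = {(16,α), (16,γ)}
  {16} × {β, γ} = {(16,β), (16,γ)}
  {16} × {α, β, γ} = {(16,α), (16,β), (16,γ)}
  {15, 16} × {α, γ} = {(15,α), (15,γ), (16,α), (16,γ)}
  {15, 16} × {β, γ} = {(15,β), (15,γ), (16,β), (16,γ)}
  {15, 16} × {α, β, γ} = {(15,α), (15,β), (15,γ), (16,α), (16,β), (16,γ)}
These 9 distinct sets form the basis B.
Close under arbitrary unions to get τ_{X×Y}; counting gives |τ_{X×Y}| = 14.


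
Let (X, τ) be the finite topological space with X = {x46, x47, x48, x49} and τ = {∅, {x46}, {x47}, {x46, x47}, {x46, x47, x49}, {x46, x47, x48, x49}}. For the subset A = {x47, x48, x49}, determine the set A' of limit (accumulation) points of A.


A' = {x48, x49}

For each x ∈ X, list the open sets U ∈ τ with x ∈ U, then check whether U ∩ (A ∖ {x}) ≠ ∅ for every such U.
  x = x46: open {x46} ∋ x has {x46} ∩ (A ∖ {x46}) = ∅, so x is NOT a limit point.
  x = x47: open {x47} ∋ x has {x47} ∩ (A ∖ {x47}) = ∅, so x is NOT a limit point.
  x = x48: opens ∋ x are {x46, x47, x48, x49}; each meets A ∖ {x48}, so x IS a limit point.
  x = x49: opens ∋ x are {x46, x47, x49}, {x46, x47, x48, x49}; each meets A ∖ {x49}, so x IS a limit point.
Collecting: A' = {x48, x49}.


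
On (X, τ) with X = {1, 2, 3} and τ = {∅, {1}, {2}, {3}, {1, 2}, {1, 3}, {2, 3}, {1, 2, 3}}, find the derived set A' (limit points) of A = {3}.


A' = ∅

For each x ∈ X, list the open sets U ∈ τ with x ∈ U, then check whether U ∩ (A ∖ {x}) ≠ ∅ for every such U.
  x = 1: open {1} ∋ x has {1} ∩ (A ∖ {1}) = ∅, so x is NOT a limit point.
  x = 2: open {2} ∋ x has {2} ∩ (A ∖ {2}) = ∅, so x is NOT a limit point.
  x = 3: open {3} ∋ x has {3} ∩ (A ∖ {3}) = ∅, so x is NOT a limit point.
Collecting: A' = ∅.


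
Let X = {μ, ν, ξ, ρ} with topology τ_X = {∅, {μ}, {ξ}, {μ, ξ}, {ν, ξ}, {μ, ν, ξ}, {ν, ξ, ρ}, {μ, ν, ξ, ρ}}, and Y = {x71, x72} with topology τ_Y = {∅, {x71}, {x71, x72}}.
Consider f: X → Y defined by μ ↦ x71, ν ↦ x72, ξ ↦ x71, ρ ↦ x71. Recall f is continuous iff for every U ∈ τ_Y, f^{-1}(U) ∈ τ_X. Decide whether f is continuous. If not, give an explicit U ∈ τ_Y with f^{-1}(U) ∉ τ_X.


f is NOT continuous.

Compute f^{-1}(U) for each U ∈ τ_Y:
  U = ∅: f^{-1}(U) = ∅ ∈ τ_X ✓.
  U = {x71}: f^{-1}(U) = {μ, ξ, ρ} ∉ τ_X ✗.
  U = {x71, x72}: f^{-1}(U) = {μ, ν, ξ, ρ} ∈ τ_X ✓.
Found U = {x71} with f^{-1}(U) = {μ, ξ, ρ} not in τ_X. Therefore f is NOT continuous.


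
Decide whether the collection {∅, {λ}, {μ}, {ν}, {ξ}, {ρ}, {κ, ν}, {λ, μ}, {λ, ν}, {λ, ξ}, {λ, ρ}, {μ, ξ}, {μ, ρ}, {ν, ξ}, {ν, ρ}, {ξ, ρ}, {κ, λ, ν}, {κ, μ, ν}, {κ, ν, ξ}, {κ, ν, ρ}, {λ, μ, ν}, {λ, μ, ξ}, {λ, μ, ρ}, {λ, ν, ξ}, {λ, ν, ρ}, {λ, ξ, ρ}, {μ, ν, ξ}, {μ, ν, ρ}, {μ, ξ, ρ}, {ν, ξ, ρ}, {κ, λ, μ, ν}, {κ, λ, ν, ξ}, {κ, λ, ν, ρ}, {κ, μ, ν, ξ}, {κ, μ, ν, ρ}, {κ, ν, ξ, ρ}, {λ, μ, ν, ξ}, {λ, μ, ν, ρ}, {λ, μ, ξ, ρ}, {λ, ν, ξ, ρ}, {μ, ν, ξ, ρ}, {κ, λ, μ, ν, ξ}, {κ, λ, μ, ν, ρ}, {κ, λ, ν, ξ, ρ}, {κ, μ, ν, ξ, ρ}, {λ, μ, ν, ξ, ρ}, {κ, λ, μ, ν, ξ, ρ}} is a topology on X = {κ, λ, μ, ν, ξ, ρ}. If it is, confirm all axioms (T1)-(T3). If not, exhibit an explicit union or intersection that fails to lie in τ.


τ is NOT a topology on X.

Axiom (T1): ∅ ∈ τ? Yes; X ∈ τ? Yes.
Axiom (T2/T3): check pairwise unions and intersections of members of τ.
Counterexample for (T2): {μ} ∪ {ν} = {μ, ν} ∉ τ. Therefore τ is NOT a topology.


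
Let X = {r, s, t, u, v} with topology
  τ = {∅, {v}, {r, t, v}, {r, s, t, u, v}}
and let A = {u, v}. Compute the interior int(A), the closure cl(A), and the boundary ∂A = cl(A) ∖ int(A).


int(A) = {v}, cl(A) = {r, s, t, u, v}, ∂A = {r, s, t, u}.

Closed sets in (X, τ) are complements of opens:
  closed(X, τ) = {∅, {s, u}, {r, s, t, u}, {r, s, t, u, v}}.
int(A) = ⋃ {U ∈ τ : U ⊆ A}. Opens contained in A: ∅, {v}.
Taking the union of these: int(A) = {v}.
cl(A) = ⋂ {C closed : A ⊆ C}. Closed sets containing A: {r, s, t, u, v}.
Intersecting these: cl(A) = {r, s, t, u, v}.
∂A = cl(A) ∖ int(A) = {r, s, t, u, v} ∖ {v} = {r, s, t, u}.


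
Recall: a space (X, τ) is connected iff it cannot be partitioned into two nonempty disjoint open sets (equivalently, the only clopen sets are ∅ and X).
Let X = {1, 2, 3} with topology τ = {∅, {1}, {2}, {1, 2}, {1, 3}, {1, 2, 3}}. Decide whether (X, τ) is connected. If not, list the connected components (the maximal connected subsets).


(X, τ) is disconnected; components = [{2}, {1, 3}].

Find clopen sets (U ∈ τ with X ∖ U ∈ τ):
  U = ∅, X ∖ U = {1, 2, 3} — both open, so U is clopen.
  U = {2}, X ∖ U = {1, 3} — both open, so U is clopen.
  U = {1, 3}, X ∖ U = {2} — both open, so U is clopen.
  U = {1, 2, 3}, X ∖ U = ∅ — both open, so U is clopen.
Nontrivial clopen(s) exist: e.g. {2}. So (X, τ) is disconnected.
Compute connected components by grouping points that agree on all clopens:
  component: {2}
  component: {1, 3}


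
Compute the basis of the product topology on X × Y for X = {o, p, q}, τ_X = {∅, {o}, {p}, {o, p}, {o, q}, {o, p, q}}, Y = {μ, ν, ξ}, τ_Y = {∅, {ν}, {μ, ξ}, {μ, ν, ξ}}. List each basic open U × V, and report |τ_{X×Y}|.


Basis B = {∅ × ∅, {o} × {ν}, {p} × {ν}, {o} × {μ, ξ}, {o, p} × {ν}, {o, q} × {ν}, {p} × {μ, ξ}, {o} × {μ, ν, ξ}, {o, p, q} × {ν}, {p} × {μ, ν, ξ}, {o, p} × {μ, ξ}, {o, q} × {μ, ξ}, {o, p} × {μ, ν, ξ}, {o, q} × {μ, ν, ξ}, {o, p, q} × {μ, ξ}, {o, p, q} × {μ, ν, ξ}}; |τ_{X×Y}| = 36.

Enumerate products U × V with U ∈ τ_X, V ∈ τ_Y (deduplicated):
  ∅ × ∅ = {} (∅)
  {o} × {ν} = {(o,ν)}
  {p} × {ν} = {(p,ν)}
  {o} × {μ, ξ} = {(o,μ), (o,ξ)}
  {o, p} × {ν} = {(o,ν), (p,ν)}
  {o, q} × {ν} = {(o,ν), (q,ν)}
  {p} × {μ, ξ} = {(p,μ), (p,ξ)}
  {o} × {μ, ν, ξ} = {(o,μ), (o,ν), (o,ξ)}
  {o, p, q} × {ν} = {(o,ν), (p,ν), (q,ν)}
  {p} × {μ, ν, ξ} = {(p,μ), (p,ν), (p,ξ)}
  {o, p} × {μ, ξ} = {(o,μ), (o,ξ), (p,μ), (p,ξ)}
  {o, q} × {μ, ξ} = {(o,μ), (o,ξ), (q,μ), (q,ξ)}
  {o, p} × {μ, ν, ξ} = {(o,μ), (o,ν), (o,ξ), (p,μ), (p,ν), (p,ξ)}
  {o, q} × {μ, ν, ξ} = {(o,μ), (o,ν), (o,ξ), (q,μ), (q,ν), (q,ξ)}
  {o, p, q} × {μ, ξ} = {(o,μ), (o,ξ), (p,μ), (p,ξ), (q,μ), (q,ξ)}
  {o, p, q} × {μ, ν, ξ} = {(o,μ), (o,ν), (o,ξ), (p,μ), (p,ν), (p,ξ), (q,μ), (q,ν), (q,ξ)}
These 16 distinct sets form the basis B.
Close under arbitrary unions to get τ_{X×Y}; counting gives |τ_{X×Y}| = 36.


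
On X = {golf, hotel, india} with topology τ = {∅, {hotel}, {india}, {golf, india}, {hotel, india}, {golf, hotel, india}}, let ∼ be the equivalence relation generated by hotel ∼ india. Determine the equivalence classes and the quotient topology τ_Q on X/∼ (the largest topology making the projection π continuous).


X/∼ = {[golf], [hotel=india]}; |τ_Q| = 3.

Equivalence classes: [golf], [hotel=india].
Quotient map π: X → X/∼ sends golf ↦ [golf], hotel ↦ [hotel=india], india ↦ [hotel=india].
For each subset V ⊆ X/∼, compute π^{-1}(V) ⊆ X and check whether π^{-1}(V) ∈ τ. V is open in τ_Q iff π^{-1}(V) ∈ τ.
  V = {}: π^{-1}(V) = ∅ ∈ τ ✓.
  V = {[golf]}: π^{-1}(V) = {golf} ∉ τ ✗.
  V = {[hotel=india]}: π^{-1}(V) = {hotel, india} ∈ τ ✓.
  V = {[golf], [hotel=india]}: π^{-1}(V) = {golf, hotel, india} ∈ τ ✓.
Open sets in the quotient: τ_Q = {{}, {[hotel=india]}, {[golf], [hotel=india]}} (3 elements).


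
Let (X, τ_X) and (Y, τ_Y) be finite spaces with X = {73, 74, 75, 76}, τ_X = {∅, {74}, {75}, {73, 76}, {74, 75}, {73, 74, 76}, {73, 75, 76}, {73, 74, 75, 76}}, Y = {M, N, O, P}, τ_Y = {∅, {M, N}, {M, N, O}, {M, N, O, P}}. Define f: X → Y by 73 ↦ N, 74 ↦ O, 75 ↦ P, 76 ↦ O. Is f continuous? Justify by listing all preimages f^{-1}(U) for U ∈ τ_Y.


f is NOT continuous.

Compute f^{-1}(U) for each U ∈ τ_Y:
  U = ∅: f^{-1}(U) = ∅ ∈ τ_X ✓.
  U = {M, N}: f^{-1}(U) = {73} ∉ τ_X ✗.
  U = {M, N, O}: f^{-1}(U) = {73, 74, 76} ∈ τ_X ✓.
  U = {M, N, O, P}: f^{-1}(U) = {73, 74, 75, 76} ∈ τ_X ✓.
Found U = {M, N} with f^{-1}(U) = {73} not in τ_X. Therefore f is NOT continuous.


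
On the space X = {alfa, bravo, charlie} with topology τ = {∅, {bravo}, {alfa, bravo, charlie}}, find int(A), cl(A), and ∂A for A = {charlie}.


int(A) = ∅, cl(A) = {alfa, charlie}, ∂A = {alfa, charlie}.

Closed sets in (X, τ) are complements of opens:
  closed(X, τ) = {∅, {alfa, charlie}, {alfa, bravo, charlie}}.
int(A) = ⋃ {U ∈ τ : U ⊆ A}. Opens contained in A: ∅.
Taking the union of these: int(A) = ∅.
cl(A) = ⋂ {C closed : A ⊆ C}. Closed sets containing A: {alfa, charlie}, {alfa, bravo, charlie}.
Intersecting these: cl(A) = {alfa, charlie}.
∂A = cl(A) ∖ int(A) = {alfa, charlie} ∖ ∅ = {alfa, charlie}.


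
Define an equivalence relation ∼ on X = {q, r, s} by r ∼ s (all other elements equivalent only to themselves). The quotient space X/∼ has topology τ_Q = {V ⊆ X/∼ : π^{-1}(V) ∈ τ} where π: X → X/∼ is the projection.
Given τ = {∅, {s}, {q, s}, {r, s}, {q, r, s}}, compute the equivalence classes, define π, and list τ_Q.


X/∼ = {[q], [r=s]}; |τ_Q| = 3.

Equivalence classes: [q], [r=s].
Quotient map π: X → X/∼ sends q ↦ [q], r ↦ [r=s], s ↦ [r=s].
For each subset V ⊆ X/∼, compute π^{-1}(V) ⊆ X and check whether π^{-1}(V) ∈ τ. V is open in τ_Q iff π^{-1}(V) ∈ τ.
  V = {}: π^{-1}(V) = ∅ ∈ τ ✓.
  V = {[q]}: π^{-1}(V) = {q} ∉ τ ✗.
  V = {[r=s]}: π^{-1}(V) = {r, s} ∈ τ ✓.
  V = {[q], [r=s]}: π^{-1}(V) = {q, r, s} ∈ τ ✓.
Open sets in the quotient: τ_Q = {{}, {[r=s]}, {[q], [r=s]}} (3 elements).


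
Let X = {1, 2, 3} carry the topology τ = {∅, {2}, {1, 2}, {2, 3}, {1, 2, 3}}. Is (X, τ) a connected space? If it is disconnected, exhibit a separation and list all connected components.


(X, τ) is connected.

Find clopen sets (U ∈ τ with X ∖ U ∈ τ):
  U = ∅, X ∖ U = {1, 2, 3} — both open, so U is clopen.
  U = {1, 2, 3}, X ∖ U = ∅ — both open, so U is clopen.
Only trivial clopens (∅ and X) exist, so (X, τ) is connected.
Compute connected components by grouping points that agree on all clopens:
  component: {1, 2, 3}


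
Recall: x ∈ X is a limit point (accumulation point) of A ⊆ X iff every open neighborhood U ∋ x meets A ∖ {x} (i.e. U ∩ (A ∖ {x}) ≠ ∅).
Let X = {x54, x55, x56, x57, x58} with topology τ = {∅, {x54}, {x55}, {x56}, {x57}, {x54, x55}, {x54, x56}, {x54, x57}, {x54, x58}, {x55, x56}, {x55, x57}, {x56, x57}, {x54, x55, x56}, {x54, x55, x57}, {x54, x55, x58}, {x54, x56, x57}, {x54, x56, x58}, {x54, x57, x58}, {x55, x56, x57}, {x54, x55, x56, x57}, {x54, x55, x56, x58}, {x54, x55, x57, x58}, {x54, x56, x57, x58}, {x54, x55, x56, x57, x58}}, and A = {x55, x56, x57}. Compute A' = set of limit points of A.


A' = ∅

For each x ∈ X, list the open sets U ∈ τ with x ∈ U, then check whether U ∩ (A ∖ {x}) ≠ ∅ for every such U.
  x = x54: open {x54} ∋ x has {x54} ∩ (A ∖ {x54}) = ∅, so x is NOT a limit point.
  x = x55: open {x55} ∋ x has {x55} ∩ (A ∖ {x55}) = ∅, so x is NOT a limit point.
  x = x56: open {x56} ∋ x has {x56} ∩ (A ∖ {x56}) = ∅, so x is NOT a limit point.
  x = x57: open {x57} ∋ x has {x57} ∩ (A ∖ {x57}) = ∅, so x is NOT a limit point.
  x = x58: open {x54, x58} ∋ x has {x54, x58} ∩ (A ∖ {x58}) = ∅, so x is NOT a limit point.
Collecting: A' = ∅.


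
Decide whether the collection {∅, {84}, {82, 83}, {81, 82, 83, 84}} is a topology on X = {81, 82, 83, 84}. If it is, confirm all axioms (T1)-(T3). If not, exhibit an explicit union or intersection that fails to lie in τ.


τ is NOT a topology on X.

Axiom (T1): ∅ ∈ τ? Yes; X ∈ τ? Yes.
Axiom (T2/T3): check pairwise unions and intersections of members of τ.
Counterexample for (T2): {84} ∪ {82, 83} = {82, 83, 84} ∉ τ. Therefore τ is NOT a topology.


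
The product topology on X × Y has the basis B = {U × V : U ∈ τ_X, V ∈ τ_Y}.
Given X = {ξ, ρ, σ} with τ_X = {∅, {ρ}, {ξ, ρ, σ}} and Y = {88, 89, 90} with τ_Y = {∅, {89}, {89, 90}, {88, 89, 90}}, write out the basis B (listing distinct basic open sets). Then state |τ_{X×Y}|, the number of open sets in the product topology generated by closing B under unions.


Basis B = {∅ × ∅, {ρ} × {89}, {ρ} × {89, 90}, {ξ, ρ, σ} × {89}, {ρ} × {88, 89, 90}, {ξ, ρ, σ} × {89, 90}, {ξ, ρ, σ} × {88, 89, 90}}; |τ_{X×Y}| = 10.

Enumerate products U × V with U ∈ τ_X, V ∈ τ_Y (deduplicated):
  ∅ × ∅ = {} (∅)
  {ρ} × {89} = {(ρ,89)}
  {ρ} × {89, 90} = {(ρ,89), (ρ,90)}
  {ξ, ρ, σ} × {89} = {(ξ,89), (ρ,89), (σ,89)}
  {ρ} × {88, 89, 90} = {(ρ,88), (ρ,89), (ρ,90)}
  {ξ, ρ, σ} × {89, 90} = {(ξ,89), (ξ,90), (ρ,89), (ρ,90), (σ,89), (σ,90)}
  {ξ, ρ, σ} × {88, 89, 90} = {(ξ,88), (ξ,89), (ξ,90), (ρ,88), (ρ,89), (ρ,90), (σ,88), (σ,89), (σ,90)}
These 7 distinct sets form the basis B.
Close under arbitrary unions to get τ_{X×Y}; counting gives |τ_{X×Y}| = 10.


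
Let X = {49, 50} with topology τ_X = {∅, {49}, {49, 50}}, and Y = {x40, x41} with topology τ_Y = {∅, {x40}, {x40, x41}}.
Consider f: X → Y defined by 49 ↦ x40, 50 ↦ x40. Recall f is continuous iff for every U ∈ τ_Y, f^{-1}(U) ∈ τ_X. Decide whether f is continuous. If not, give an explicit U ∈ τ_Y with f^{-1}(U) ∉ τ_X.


f IS continuous.

Compute f^{-1}(U) for each U ∈ τ_Y:
  U = ∅: f^{-1}(U) = ∅ ∈ τ_X ✓.
  U = {x40}: f^{-1}(U) = {49, 50} ∈ τ_X ✓.
  U = {x40, x41}: f^{-1}(U) = {49, 50} ∈ τ_X ✓.
Every preimage lies in τ_X, so f IS continuous.


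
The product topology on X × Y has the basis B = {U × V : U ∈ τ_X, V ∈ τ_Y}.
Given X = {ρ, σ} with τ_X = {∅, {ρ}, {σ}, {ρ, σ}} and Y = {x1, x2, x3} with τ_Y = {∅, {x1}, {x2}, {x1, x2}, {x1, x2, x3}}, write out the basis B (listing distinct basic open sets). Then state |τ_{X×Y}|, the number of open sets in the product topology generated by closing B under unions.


Basis B = {∅ × ∅, {ρ} × {x1}, {ρ} × {x2}, {σ} × {x1}, {σ} × {x2}, {ρ} × {x1, x2}, {ρ, σ} × {x1}, {ρ, σ} × {x2}, {σ} × {x1, x2}, {ρ} × {x1, x2, x3}, {σ} × {x1, x2, x3}, {ρ, σ} × {x1, x2}, {ρ, σ} × {x1, x2, x3}}; |τ_{X×Y}| = 25.

Enumerate products U × V with U ∈ τ_X, V ∈ τ_Y (deduplicated):
  ∅ × ∅ = {} (∅)
  {ρ} × {x1} = {(ρ,x1)}
  {ρ} × {x2} = {(ρ,x2)}
  {σ} × {x1} = {(σ,x1)}
  {σ} × {x2} = {(σ,x2)}
  {ρ} × {x1, x2} = {(ρ,x1), (ρ,x2)}
  {ρ, σ} × {x1} = {(ρ,x1), (σ,x1)}
  {ρ, σ} × {x2} = {(ρ,x2), (σ,x2)}
  {σ} × {x1, x2} = {(σ,x1), (σ,x2)}
  {ρ} × {x1, x2, x3} = {(ρ,x1), (ρ,x2), (ρ,x3)}
  {σ} × {x1, x2, x3} = {(σ,x1), (σ,x2), (σ,x3)}
  {ρ, σ} × {x1, x2} = {(ρ,x1), (ρ,x2), (σ,x1), (σ,x2)}
  {ρ, σ} × {x1, x2, x3} = {(ρ,x1), (ρ,x2), (ρ,x3), (σ,x1), (σ,x2), (σ,x3)}
These 13 distinct sets form the basis B.
Close under arbitrary unions to get τ_{X×Y}; counting gives |τ_{X×Y}| = 25.


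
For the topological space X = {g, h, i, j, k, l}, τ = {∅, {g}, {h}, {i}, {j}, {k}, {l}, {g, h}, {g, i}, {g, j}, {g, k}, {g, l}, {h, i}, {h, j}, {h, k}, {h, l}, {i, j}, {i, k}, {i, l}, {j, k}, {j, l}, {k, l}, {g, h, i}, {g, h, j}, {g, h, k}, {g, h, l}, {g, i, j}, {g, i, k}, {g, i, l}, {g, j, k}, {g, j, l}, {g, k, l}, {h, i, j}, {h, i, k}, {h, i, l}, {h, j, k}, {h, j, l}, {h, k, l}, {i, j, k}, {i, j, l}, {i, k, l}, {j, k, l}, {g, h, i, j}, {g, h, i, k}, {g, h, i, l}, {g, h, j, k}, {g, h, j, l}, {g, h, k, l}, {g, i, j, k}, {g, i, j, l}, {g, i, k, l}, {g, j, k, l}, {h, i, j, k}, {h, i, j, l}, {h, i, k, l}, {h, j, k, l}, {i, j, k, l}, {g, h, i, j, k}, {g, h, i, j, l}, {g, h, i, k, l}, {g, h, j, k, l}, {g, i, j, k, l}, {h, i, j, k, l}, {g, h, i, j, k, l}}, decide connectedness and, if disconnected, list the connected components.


(X, τ) is disconnected; components = [{g}, {h}, {i}, {j}, {k}, {l}].

Find clopen sets (U ∈ τ with X ∖ U ∈ τ):
  U = ∅, X ∖ U = {g, h, i, j, k, l} — both open, so U is clopen.
  U = {g}, X ∖ U = {h, i, j, k, l} — both open, so U is clopen.
  U = {h}, X ∖ U = {g, i, j, k, l} — both open, so U is clopen.
  U = {i}, X ∖ U = {g, h, j, k, l} — both open, so U is clopen.
  U = {j}, X ∖ U = {g, h, i, k, l} — both open, so U is clopen.
  U = {k}, X ∖ U = {g, h, i, j, l} — both open, so U is clopen.
  U = {l}, X ∖ U = {g, h, i, j, k} — both open, so U is clopen.
  U = {g, h}, X ∖ U = {i, j, k, l} — both open, so U is clopen.
  U = {g, i}, X ∖ U = {h, j, k, l} — both open, so U is clopen.
  U = {g, j}, X ∖ U = {h, i, k, l} — both open, so U is clopen.
  U = {g, k}, X ∖ U = {h, i, j, l} — both open, so U is clopen.
  U = {g, l}, X ∖ U = {h, i, j, k} — both open, so U is clopen.
  U = {h, i}, X ∖ U = {g, j, k, l} — both open, so U is clopen.
  U = {h, j}, X ∖ U = {g, i, k, l} — both open, so U is clopen.
  U = {h, k}, X ∖ U = {g, i, j, l} — both open, so U is clopen.
  U = {h, l}, X ∖ U = {g, i, j, k} — both open, so U is clopen.
  U = {i, j}, X ∖ U = {g, h, k, l} — both open, so U is clopen.
  U = {i, k}, X ∖ U = {g, h, j, l} — both open, so U is clopen.
  U = {i, l}, X ∖ U = {g, h, j, k} — both open, so U is clopen.
  U = {j, k}, X ∖ U = {g, h, i, l} — both open, so U is clopen.
  U = {j, l}, X ∖ U = {g, h, i, k} — both open, so U is clopen.
  U = {k, l}, X ∖ U = {g, h, i, j} — both open, so U is clopen.
  U = {g, h, i}, X ∖ U = {j, k, l} — both open, so U is clopen.
  U = {g, h, j}, X ∖ U = {i, k, l} — both open, so U is clopen.
  U = {g, h, k}, X ∖ U = {i, j, l} — both open, so U is clopen.
  U = {g, h, l}, X ∖ U = {i, j, k} — both open, so U is clopen.
  U = {g, i, j}, X ∖ U = {h, k, l} — both open, so U is clopen.
  U = {g, i, k}, X ∖ U = {h, j, l} — both open, so U is clopen.
  U = {g, i, l}, X ∖ U = {h, j, k} — both open, so U is clopen.
  U = {g, j, k}, X ∖ U = {h, i, l} — both open, so U is clopen.
  U = {g, j, l}, X ∖ U = {h, i, k} — both open, so U is clopen.
  U = {g, k, l}, X ∖ U = {h, i, j} — both open, so U is clopen.
  U = {h, i, j}, X ∖ U = {g, k, l} — both open, so U is clopen.
  U = {h, i, k}, X ∖ U = {g, j, l} — both open, so U is clopen.
  U = {h, i, l}, X ∖ U = {g, j, k} — both open, so U is clopen.
  U = {h, j, k}, X ∖ U = {g, i, l} — both open, so U is clopen.
  U = {h, j, l}, X ∖ U = {g, i, k} — both open, so U is clopen.
  U = {h, k, l}, X ∖ U = {g, i, j} — both open, so U is clopen.
  U = {i, j, k}, X ∖ U = {g, h, l} — both open, so U is clopen.
  U = {i, j, l}, X ∖ U = {g, h, k} — both open, so U is clopen.
  U = {i, k, l}, X ∖ U = {g, h, j} — both open, so U is clopen.
  U = {j, k, l}, X ∖ U = {g, h, i} — both open, so U is clopen.
  U = {g, h, i, j}, X ∖ U = {k, l} — both open, so U is clopen.
  U = {g, h, i, k}, X ∖ U = {j, l} — both open, so U is clopen.
  U = {g, h, i, l}, X ∖ U = {j, k} — both open, so U is clopen.
  U = {g, h, j, k}, X ∖ U = {i, l} — both open, so U is clopen.
  U = {g, h, j, l}, X ∖ U = {i, k} — both open, so U is clopen.
  U = {g, h, k, l}, X ∖ U = {i, j} — both open, so U is clopen.
  U = {g, i, j, k}, X ∖ U = {h, l} — both open, so U is clopen.
  U = {g, i, j, l}, X ∖ U = {h, k} — both open, so U is clopen.
  U = {g, i, k, l}, X ∖ U = {h, j} — both open, so U is clopen.
  U = {g, j, k, l}, X ∖ U = {h, i} — both open, so U is clopen.
  U = {h, i, j, k}, X ∖ U = {g, l} — both open, so U is clopen.
  U = {h, i, j, l}, X ∖ U = {g, k} — both open, so U is clopen.
  U = {h, i, k, l}, X ∖ U = {g, j} — both open, so U is clopen.
  U = {h, j, k, l}, X ∖ U = {g, i} — both open, so U is clopen.
  U = {i, j, k, l}, X ∖ U = {g, h} — both open, so U is clopen.
  U = {g, h, i, j, k}, X ∖ U = {l} — both open, so U is clopen.
  U = {g, h, i, j, l}, X ∖ U = {k} — both open, so U is clopen.
  U = {g, h, i, k, l}, X ∖ U = {j} — both open, so U is clopen.
  U = {g, h, j, k, l}, X ∖ U = {i} — both open, so U is clopen.
  U = {g, i, j, k, l}, X ∖ U = {h} — both open, so U is clopen.
  U = {h, i, j, k, l}, X ∖ U = {g} — both open, so U is clopen.
  U = {g, h, i, j, k, l}, X ∖ U = ∅ — both open, so U is clopen.
Nontrivial clopen(s) exist: e.g. {g, i, l}. So (X, τ) is disconnected.
Compute connected components by grouping points that agree on all clopens:
  component: {g}
  component: {h}
  component: {i}
  component: {j}
  component: {k}
  component: {l}
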